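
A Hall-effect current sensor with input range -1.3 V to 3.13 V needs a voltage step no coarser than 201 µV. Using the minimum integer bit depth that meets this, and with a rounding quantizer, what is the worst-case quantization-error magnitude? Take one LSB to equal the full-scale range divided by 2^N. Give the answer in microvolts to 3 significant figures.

The full-scale span is 3.13 − (-1.3) = 4.43 V.
Required number of levels: 4.43/201 µV = 22040; smallest N with 2^N ≥ that is 15.
One LSB is 4.43 V / 32768 = 135.19 µV.
Max error for round-to-nearest is LSB/2 = 67.6 µV.

67.6 µV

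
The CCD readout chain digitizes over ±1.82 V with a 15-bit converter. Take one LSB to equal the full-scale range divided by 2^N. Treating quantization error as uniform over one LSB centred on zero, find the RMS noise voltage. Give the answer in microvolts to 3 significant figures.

Full-scale range = 1.82 V − (-1.82 V) = 3.64 V.
One LSB is 3.64 V / 32768 = 111.08 µV.
For a uniform distribution on [−LSB/2, +LSB/2], V_rms = LSB/√12 = 111.08 µV/3.4641 = 32.1 µV.

32.1 µV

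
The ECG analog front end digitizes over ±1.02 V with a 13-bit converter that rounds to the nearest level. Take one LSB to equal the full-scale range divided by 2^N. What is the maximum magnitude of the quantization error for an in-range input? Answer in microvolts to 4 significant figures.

The full-scale span is 1.02 − (-1.02) = 2.04 V.
LSB = 2.04 V / 2^13 = 249.023 µV.
A rounding quantizer has |error| ≤ LSB/2 = 124.5 µV.

124.5 µV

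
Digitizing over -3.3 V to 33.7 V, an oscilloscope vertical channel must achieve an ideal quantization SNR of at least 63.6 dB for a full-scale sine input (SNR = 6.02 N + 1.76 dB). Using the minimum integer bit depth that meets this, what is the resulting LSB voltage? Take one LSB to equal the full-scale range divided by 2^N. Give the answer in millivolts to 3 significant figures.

18.1 mV

The full-scale span is 33.7 − (-3.3) = 37 V.
Required N = ⌈(63.6 − 1.76)/6.02⌉ = ⌈10.272⌉ = 11.
LSB = 37 V ÷ 2^11 = 37/2048 V = 18.1 mV.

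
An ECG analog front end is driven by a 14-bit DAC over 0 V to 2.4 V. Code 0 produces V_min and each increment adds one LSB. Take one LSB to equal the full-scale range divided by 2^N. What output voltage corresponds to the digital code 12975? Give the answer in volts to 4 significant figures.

1.901 V

Full-scale range = 2.4 V. LSB = 2.4 V / 2^14.
Output = V_min + (12975/16384) × range = 0 + 0.791931 × 2.4 V
      = 0 + 1.90063 = 1.90063 V.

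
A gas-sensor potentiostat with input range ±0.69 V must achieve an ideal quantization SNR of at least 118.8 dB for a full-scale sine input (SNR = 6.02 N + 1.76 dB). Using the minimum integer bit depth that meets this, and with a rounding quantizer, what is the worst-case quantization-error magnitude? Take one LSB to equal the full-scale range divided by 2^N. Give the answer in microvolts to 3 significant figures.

The full-scale span is 0.69 − (-0.69) = 1.38 V.
Required N = ⌈(118.8 − 1.76)/6.02⌉ = ⌈19.442⌉ = 20.
LSB = 1.38 V / 2^20 = 1.3161 µV.
Max error for round-to-nearest is LSB/2 = 0.658 µV.

0.658 µV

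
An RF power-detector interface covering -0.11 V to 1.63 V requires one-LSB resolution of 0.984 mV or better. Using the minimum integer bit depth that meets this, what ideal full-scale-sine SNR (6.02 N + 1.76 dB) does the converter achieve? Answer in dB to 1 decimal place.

Span: 1.63 V − (-0.11 V) = 1.74 V.
Levels needed ≥ 1.74/0.984 mV = 1768. 2^11 = 2048 suffices, so N_min = 11.
Ideal SNR at N = 11: 6.02·11 + 1.76 = 68.0 dB.

68.0 dB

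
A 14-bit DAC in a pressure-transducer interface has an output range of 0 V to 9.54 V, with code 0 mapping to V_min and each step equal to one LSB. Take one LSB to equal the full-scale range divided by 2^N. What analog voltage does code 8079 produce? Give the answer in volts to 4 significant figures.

Span = 9.54 V. LSB = 9.54 V / 2^14.
Output = V_min + (8079/16384) × range = 0 + 0.493103 × 9.54 V
      = 0 V + 4.70420 V = 4.70420 V.

4.704 V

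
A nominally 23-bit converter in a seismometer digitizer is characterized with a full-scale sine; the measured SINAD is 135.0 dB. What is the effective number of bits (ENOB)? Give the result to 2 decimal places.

(135.0 − 1.76) / 6.02 = 133.24/6.02 = 22.1329 effective bits.

22.13 bits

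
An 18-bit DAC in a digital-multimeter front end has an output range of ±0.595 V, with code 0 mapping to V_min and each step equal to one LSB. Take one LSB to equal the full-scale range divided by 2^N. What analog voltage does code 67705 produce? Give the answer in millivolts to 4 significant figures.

-287.7 mV

Range = 0.595 − (-0.595) = 1.19 V. LSB = 1.19 V / 2^18.
V_out = V_min + code × LSB = -0.595 V + 67705 × 1.19 V / 262144
      = -0.595 V + 0.307346 V = -0.287654 V.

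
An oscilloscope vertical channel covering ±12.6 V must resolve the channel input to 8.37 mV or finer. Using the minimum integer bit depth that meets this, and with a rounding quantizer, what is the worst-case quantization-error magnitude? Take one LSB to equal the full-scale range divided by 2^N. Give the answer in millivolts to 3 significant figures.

Full-scale range = 12.6 V − (-12.6 V) = 25.2 V.
Need 2^N ≥ 25.2 V / 8.37 mV = 3011 → N_min = 12.
LSB = 25.2 V ÷ 2^12 = 25.2/4096 V = 6.1523 mV.
|e|_max = LSB/2 = 3.08 mV.

3.08 mV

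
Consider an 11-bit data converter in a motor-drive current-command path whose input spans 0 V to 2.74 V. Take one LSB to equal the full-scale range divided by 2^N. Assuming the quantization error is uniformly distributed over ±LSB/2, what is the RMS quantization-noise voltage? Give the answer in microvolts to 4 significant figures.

Full-scale range = 2.74 V.
LSB = 2.74 V ÷ 2^11 = 2.74/2048 V = 1.33789 mV.
σ_q = LSB/√12 = 1.33789 mV/3.4641 = 386.2 µV.

386.2 µV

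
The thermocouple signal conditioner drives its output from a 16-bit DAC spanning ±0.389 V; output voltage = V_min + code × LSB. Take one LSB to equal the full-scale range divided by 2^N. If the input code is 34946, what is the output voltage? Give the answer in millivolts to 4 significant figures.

25.86 mV

Span: 0.389 V − (-0.389 V) = 0.778 V. LSB = 0.778 V / 2^16.
V_out = V_min + code × LSB = -0.389 V + 34946 × 0.778 V / 65536
      = -0.389 V + 0.414856 V = 0.0258558 V.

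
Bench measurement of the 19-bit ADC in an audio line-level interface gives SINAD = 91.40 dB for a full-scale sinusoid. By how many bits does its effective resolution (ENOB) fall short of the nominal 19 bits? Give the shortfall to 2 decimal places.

4.11 bits

ENOB = (SINAD − 1.76)/6.02 = (91.40 − 1.76)/6.02 = 14.8904 bits.
Shortfall = 19 − 14.8904 = 4.1096 bits.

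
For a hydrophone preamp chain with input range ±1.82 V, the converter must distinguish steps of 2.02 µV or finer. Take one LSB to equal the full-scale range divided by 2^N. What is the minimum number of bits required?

21 bits

Range = 1.82 − (-1.82) = 3.64 V.
Levels needed ≥ 3.64/2.02 µV = 1.802e6. 2^21 = 2097152 suffices, so N_min = 21.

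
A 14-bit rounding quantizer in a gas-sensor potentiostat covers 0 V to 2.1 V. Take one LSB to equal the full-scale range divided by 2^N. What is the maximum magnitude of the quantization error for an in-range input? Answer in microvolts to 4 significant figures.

V_FS = 2.1 V.
LSB = 2.1 V ÷ 2^14 = 2.1/16384 V = 128.174 µV.
|e|_max = LSB/2 = 64.09 µV.

64.09 µV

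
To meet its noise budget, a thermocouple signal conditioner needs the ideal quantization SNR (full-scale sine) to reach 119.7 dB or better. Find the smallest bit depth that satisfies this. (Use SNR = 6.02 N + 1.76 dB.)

Solving 6.02 N ≥ 119.7 − 1.76: N ≥ 19.591. Round up → N = 20.

20 bits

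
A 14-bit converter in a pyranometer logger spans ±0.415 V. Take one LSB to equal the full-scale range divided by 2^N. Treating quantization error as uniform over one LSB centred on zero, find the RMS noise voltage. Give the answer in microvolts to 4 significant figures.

14.62 µV

Span: 0.415 V − (-0.415 V) = 0.83 V.
Step size = 0.83/16384 V = 50.6592 µV.
RMS of a uniform error over width LSB is LSB/√12 = 14.62 µV.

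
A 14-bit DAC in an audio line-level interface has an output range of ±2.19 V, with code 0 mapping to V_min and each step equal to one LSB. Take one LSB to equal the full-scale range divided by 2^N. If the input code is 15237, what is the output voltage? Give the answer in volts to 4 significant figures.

1.883 V

The full-scale span is 2.19 − (-2.19) = 4.38 V. LSB = 4.38 V / 2^14.
V_out = V_min + code × LSB = -2.19 V + 15237 × 4.38 V / 16384
      = -2.19 V + 4.07337 V = 1.88337 V.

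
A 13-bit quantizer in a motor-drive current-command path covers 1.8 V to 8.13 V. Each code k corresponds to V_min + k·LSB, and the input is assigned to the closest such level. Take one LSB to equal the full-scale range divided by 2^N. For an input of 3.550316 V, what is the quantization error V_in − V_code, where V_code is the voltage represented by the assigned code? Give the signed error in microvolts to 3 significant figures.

+139 µV

Full-scale range = 8.13 V − (1.8 V) = 6.33 V. LSB = 6.33 V / 2^13 ≈ 0.7727 mV.
(3.550316 − (1.8)) / LSB = 1.750316 × 8192/6.33 = 2265.1799. Nearest integer: k = 2265.
Reconstructed level: 1.8 + 2265 × 6.33/8192 V = 3.550177002 V.
V_in − V_code = 3.550316 − (3.550177002) = +139 µV.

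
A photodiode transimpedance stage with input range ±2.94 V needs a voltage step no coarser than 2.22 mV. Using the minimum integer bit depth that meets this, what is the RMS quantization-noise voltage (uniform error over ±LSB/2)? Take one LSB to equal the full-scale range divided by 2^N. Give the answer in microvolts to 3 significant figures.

Full-scale range = 2.94 V − (-2.94 V) = 5.88 V.
Levels needed ≥ 5.88/2.22 mV = 2649. 2^12 = 4096 suffices, so N_min = 12.
LSB = 5.88 V / 2^12 = 1.4355 mV.
V_rms = LSB/√12 = 414 µV.

414 µV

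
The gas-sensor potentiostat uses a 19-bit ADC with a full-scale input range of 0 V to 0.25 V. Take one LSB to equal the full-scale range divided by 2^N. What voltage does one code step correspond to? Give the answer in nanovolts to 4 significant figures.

Full-scale range = 0.25 V.
There are 2^19 = 524288 steps.
One LSB is 0.25 V / 524288 = 476.8 nV.

476.8 nV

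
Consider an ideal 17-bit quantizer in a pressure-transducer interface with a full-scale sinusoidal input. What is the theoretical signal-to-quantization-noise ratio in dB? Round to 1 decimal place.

104.1 dB

For an ideal N-bit converter with full-scale sine input, SNR = 6.02 N + 1.76 dB. SNR = 6.02 × 17 + 1.76 = 102.34 + 1.76 = 104.10 dB.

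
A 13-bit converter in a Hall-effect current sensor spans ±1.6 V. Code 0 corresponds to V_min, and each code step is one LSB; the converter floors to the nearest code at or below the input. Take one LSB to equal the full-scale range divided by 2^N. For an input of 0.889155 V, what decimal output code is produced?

Full-scale range = 1.6 V − (-1.6 V) = 3.2 V. LSB = 3.2 V / 2^13 ≈ 390.6 µV.
V_in − V_min = 0.889155 − (-1.6) = 2.489155 V.
Divide by LSB: 2.489155 × 8192/3.2 = 6372.2368.
Truncating gives code 6372.

6372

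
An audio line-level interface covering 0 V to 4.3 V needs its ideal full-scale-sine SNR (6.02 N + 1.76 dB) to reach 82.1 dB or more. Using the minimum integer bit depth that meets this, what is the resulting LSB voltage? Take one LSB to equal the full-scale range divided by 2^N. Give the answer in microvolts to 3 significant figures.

Span = 4.3 V.
N ≥ (82.1 − 1.76)/6.02 = 13.346 → N_min = 14.
Step size = 4.3/16384 V = 262 µV.

262 µV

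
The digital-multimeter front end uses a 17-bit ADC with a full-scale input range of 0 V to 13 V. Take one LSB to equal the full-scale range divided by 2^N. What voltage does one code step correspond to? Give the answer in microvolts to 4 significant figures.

Range is 13 V.
2^17 = 131072 levels.
LSB = 13 V / 2^17 = 99.18 µV.

99.18 µV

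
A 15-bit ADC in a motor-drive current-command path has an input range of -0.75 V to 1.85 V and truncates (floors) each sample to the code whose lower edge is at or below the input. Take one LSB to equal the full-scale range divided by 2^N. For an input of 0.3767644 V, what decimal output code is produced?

Full-scale range = 1.85 V − (-0.75 V) = 2.6 V. LSB = 2.6 V / 2^15 ≈ 79.35 µV.
(V_in − V_min) × 2^15/range = (0.3767644 − (-0.75)) × 32768/2.6 = 14200.698.
Floor → code = 14200.

14200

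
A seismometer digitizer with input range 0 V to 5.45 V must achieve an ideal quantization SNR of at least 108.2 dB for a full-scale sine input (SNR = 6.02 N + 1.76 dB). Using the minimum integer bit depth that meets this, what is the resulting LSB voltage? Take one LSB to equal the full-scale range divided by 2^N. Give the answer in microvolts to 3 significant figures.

Range is 5.45 V.
N ≥ (108.2 − 1.76)/6.02 = 17.681 → N_min = 18.
LSB = 5.45 V / 2^18 = 20.8 µV.

20.8 µV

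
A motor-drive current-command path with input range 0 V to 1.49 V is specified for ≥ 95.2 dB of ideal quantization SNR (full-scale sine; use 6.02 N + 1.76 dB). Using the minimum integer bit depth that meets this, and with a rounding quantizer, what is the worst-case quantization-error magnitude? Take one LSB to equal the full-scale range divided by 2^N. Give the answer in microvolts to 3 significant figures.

11.4 µV

Range is 1.49 V.
Required N = ⌈(95.2 − 1.76)/6.02⌉ = ⌈15.522⌉ = 16.
Step size = 1.49/65536 V = 22.736 µV.
Max error for round-to-nearest is LSB/2 = 11.4 µV.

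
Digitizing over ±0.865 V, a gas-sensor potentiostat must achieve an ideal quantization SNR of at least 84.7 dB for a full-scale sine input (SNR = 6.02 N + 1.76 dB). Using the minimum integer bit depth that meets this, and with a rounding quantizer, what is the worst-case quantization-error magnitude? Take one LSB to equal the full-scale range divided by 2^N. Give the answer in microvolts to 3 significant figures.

Span: 0.865 V − (-0.865 V) = 1.73 V.
N ≥ (84.7 − 1.76)/6.02 = 13.777 → N_min = 14.
LSB = 1.73 V ÷ 2^14 = 1.73/16384 V = 105.59 µV.
Max error for round-to-nearest is LSB/2 = 52.8 µV.

52.8 µV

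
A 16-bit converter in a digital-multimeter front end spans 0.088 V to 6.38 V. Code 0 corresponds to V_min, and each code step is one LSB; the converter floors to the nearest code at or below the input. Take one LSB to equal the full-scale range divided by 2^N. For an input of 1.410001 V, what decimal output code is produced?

13769

Span: 6.38 V − (0.088 V) = 6.292 V. LSB = 6.292 V / 2^16 ≈ 96.01 µV.
V_in − V_min = 1.410001 − (0.088) = 1.322001 V.
Divide by LSB: 1.322001 × 65536/6.292 = 13769.6531.
Truncating gives code 13769.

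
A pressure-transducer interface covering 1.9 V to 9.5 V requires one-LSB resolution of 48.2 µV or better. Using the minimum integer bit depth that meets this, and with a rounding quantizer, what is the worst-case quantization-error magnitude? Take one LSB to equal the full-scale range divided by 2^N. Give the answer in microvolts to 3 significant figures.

Range = 9.5 − (1.9) = 7.6 V.
7.6 V / 48.2 µV = 157700. Since 2^17 = 131072 and 2^18 = 262144, N = 18.
LSB = 7.6 V / 2^18 = 28.992 µV.
Half an LSB is 14.5 µV.

14.5 µV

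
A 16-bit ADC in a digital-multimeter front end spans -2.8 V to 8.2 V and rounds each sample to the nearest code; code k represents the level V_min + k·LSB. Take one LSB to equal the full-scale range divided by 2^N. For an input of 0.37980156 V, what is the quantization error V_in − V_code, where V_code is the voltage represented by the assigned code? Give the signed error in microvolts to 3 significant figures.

Range = 8.2 − (-2.8) = 11 V. LSB = 11 V / 2^16 ≈ 167.8 µV.
(0.37980156 − (-2.8)) / LSB = 3.17980156 × 65536/11 = 18944.6795. Nearest integer: k = 18945.
Reconstructed level: -2.8 + 18945 × 11/65536 V = 0.37985534668 V.
e = 0.37980156 − (0.37985534668) = −53.8 µV.

−53.8 µV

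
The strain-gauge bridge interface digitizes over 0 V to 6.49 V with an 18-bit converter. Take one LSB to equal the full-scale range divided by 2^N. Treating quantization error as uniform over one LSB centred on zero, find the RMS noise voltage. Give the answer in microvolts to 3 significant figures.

7.15 µV

Span = 6.49 V.
One LSB is 6.49 V / 262144 = 24.757 µV.
RMS of a uniform error over width LSB is LSB/√12 = 7.15 µV.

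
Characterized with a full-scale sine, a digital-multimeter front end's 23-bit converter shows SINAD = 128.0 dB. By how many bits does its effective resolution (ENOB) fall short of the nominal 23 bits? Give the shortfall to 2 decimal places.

2.03 bits

Effective bits = (128.0 − 1.76)/6.02 = 20.9701.
23 − 20.9701 = 2.03 bits below nominal.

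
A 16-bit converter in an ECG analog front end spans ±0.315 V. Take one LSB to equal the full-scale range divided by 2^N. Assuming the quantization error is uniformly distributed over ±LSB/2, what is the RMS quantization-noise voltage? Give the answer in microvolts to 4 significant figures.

Full-scale range = 0.315 V − (-0.315 V) = 0.63 V.
Step size = 0.63/65536 V = 9.61304 µV.
For a uniform distribution on [−LSB/2, +LSB/2], V_rms = LSB/√12 = 9.61304 µV/3.4641 = 2.775 µV.

2.775 µV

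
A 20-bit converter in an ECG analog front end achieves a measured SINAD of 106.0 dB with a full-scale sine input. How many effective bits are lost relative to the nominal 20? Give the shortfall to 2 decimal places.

2.68 bits

Effective bits = (106.0 − 1.76)/6.02 = 17.3156.
Lost resolution: 20 − 17.3156 = 2.6844 bits.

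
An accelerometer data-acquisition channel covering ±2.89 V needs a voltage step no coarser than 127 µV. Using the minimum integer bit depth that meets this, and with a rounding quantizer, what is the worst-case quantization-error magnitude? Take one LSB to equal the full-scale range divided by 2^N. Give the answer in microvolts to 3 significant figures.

Full-scale range = 2.89 V − (-2.89 V) = 5.78 V.
Required number of levels: 5.78/127 µV = 45512; smallest N with 2^N ≥ that is 16.
One LSB is 5.78 V / 65536 = 88.196 µV.
|e|_max = LSB/2 = 44.1 µV.

44.1 µV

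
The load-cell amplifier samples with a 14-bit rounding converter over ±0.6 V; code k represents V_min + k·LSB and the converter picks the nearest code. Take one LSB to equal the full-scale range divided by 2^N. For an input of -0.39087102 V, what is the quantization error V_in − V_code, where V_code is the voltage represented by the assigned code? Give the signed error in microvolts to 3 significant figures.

+22.5 µV

Range = 0.6 − (-0.6) = 1.2 V. LSB = 1.2 V / 2^14 ≈ 73.24 µV.
(V_in − V_min)/LSB = (-0.39087102 − (-0.6)) × 16384/1.2 = 2855.3077 → nearest code k = 2855.
V_code = V_min + k × range/2^14 = -0.6 + 2855 × 1.2/16384 = -0.39089355469 V.
e = -0.39087102 − (-0.39089355469) = +22.5 µV.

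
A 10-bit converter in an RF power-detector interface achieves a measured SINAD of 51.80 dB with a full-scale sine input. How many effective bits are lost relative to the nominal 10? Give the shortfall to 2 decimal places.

Effective bits = (51.80 − 1.76)/6.02 = 8.3123.
Shortfall = 10 − 8.3123 = 1.6877 bits.

1.69 bits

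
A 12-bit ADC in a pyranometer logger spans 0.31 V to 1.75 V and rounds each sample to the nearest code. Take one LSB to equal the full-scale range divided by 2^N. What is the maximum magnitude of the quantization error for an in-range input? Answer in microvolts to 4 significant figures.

175.8 µV

Range = 1.75 − (0.31) = 1.44 V.
LSB = 1.44 V ÷ 2^12 = 1.44/4096 V = 351.563 µV.
|e|_max = LSB/2 = 175.8 µV.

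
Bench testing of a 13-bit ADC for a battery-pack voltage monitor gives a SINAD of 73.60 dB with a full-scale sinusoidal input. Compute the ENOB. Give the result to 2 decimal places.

Inverting SNR = 6.02 N + 1.76: N_eff = (73.60 − 1.76)/6.02 = 11.9336.

11.93 bits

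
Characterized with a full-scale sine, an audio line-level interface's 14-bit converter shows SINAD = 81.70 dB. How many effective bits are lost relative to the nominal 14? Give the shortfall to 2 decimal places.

Effective bits = (81.70 − 1.76)/6.02 = 13.2791.
Lost resolution: 14 − 13.2791 = 0.7209 bits.

0.72 bits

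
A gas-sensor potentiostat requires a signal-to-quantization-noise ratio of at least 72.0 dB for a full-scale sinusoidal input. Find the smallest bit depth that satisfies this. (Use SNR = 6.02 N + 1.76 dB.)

12 bits

6.02 N + 1.76 ≥ 72.0 gives N ≥ 11.668, so the minimum integer is 12.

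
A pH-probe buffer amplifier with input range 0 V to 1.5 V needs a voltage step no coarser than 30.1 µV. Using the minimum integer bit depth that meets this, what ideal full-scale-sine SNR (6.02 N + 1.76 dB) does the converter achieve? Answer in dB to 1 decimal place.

Range is 1.5 V.
Required number of levels: 1.5/30.1 µV = 49834; smallest N with 2^N ≥ that is 16.
6.02(16) + 1.76 = 98.08 dB.

98.1 dB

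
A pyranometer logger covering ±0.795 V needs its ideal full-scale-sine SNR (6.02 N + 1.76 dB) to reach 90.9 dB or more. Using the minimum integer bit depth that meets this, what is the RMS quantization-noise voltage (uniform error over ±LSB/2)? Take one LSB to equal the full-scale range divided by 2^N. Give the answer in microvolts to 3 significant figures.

Span: 0.795 V − (-0.795 V) = 1.59 V.
N ≥ (90.9 − 1.76)/6.02 = 14.807 → N_min = 15.
One LSB is 1.59 V / 32768 = 48.523 µV.
V_rms = LSB/√12 = 14.0 µV.

14.0 µV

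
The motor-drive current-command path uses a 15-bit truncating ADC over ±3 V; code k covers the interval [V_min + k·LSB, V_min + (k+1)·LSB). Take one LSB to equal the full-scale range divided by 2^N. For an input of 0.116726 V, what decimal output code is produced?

Span: 3 V − (-3 V) = 6 V. LSB = 6 V / 2^15 ≈ 183.1 µV.
(V_in − V_min) × 2^15/range = (0.116726 − (-3)) × 32768/6 = 17021.480.
Floor → code = 17021.

17021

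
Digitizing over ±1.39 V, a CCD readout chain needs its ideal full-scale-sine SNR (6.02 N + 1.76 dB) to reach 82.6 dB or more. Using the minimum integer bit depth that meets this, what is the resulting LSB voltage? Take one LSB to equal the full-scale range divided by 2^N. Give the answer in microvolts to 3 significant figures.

The full-scale span is 1.39 − (-1.39) = 2.78 V.
6.02 N + 1.76 ≥ 82.6 gives N ≥ 13.429, so the minimum integer is 14.
One LSB is 2.78 V / 16384 = 170 µV.

170 µV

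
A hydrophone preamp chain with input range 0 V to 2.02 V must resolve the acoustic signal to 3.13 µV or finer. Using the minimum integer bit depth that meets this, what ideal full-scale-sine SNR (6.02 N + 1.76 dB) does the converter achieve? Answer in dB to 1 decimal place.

V_FS = 2.02 V.
Need 2^N ≥ 2.02 V / 3.13 µV = 645400 → N_min = 20.
6.02(20) + 1.76 = 122.16 dB.

122.2 dB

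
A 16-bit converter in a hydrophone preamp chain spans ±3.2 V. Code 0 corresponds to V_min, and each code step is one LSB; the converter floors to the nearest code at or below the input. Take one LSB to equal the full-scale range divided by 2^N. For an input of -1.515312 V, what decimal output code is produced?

17251

Full-scale range = 3.2 V − (-3.2 V) = 6.4 V. LSB = 6.4 V / 2^16 ≈ 97.66 µV.
(V_in − V_min) × 2^16/range = (-1.515312 − (-3.2)) × 65536/6.4 = 17251.205.
Floor → code = 17251.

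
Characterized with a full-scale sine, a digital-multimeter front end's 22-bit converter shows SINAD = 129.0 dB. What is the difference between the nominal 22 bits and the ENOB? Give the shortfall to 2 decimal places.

Effective bits = (129.0 − 1.76)/6.02 = 21.1362.
Shortfall = 22 − 21.1362 = 0.8638 bits.

0.86 bits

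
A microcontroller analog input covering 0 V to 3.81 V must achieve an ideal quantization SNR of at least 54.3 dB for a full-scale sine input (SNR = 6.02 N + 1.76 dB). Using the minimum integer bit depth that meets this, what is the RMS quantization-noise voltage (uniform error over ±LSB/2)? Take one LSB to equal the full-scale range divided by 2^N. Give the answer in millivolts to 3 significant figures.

2.15 mV

Full-scale range = 3.81 V.
6.02 N + 1.76 ≥ 54.3 gives N ≥ 8.728, so the minimum integer is 9.
Step size = 3.81/512 V = 7.4414 mV.
σ_q = LSB/√12 = 7.4414 mV/3.4641 = 2.15 mV.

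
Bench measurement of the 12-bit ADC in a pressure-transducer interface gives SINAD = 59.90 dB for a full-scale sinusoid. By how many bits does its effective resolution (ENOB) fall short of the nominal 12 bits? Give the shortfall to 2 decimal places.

N_eff = (59.90 − 1.76)/6.02 = 9.6578 bits.
12 − 9.6578 = 2.34 bits below nominal.

2.34 bits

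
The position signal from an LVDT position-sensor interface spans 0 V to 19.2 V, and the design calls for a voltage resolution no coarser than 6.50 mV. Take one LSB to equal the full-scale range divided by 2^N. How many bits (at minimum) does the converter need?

Full-scale range = 19.2 V.
Required number of levels: 19.2/6.50 mV = 2953.8; smallest N with 2^N ≥ that is 12.

12 bits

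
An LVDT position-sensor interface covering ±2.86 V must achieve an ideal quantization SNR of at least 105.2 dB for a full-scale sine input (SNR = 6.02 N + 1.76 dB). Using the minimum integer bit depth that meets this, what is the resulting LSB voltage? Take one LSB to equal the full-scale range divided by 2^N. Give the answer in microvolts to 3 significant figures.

Full-scale range = 2.86 V − (-2.86 V) = 5.72 V.
Required N = ⌈(105.2 − 1.76)/6.02⌉ = ⌈17.183⌉ = 18.
LSB = 5.72 V / 2^18 = 21.8 µV.

21.8 µV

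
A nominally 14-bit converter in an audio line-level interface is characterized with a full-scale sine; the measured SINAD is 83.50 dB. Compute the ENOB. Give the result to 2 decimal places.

(83.50 − 1.76) / 6.02 = 81.74/6.02 = 13.5781 effective bits.

13.58 bits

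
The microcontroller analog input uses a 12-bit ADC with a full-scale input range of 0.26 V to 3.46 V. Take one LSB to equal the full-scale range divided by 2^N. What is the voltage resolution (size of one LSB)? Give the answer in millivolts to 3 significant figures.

0.781 mV

Range = 3.46 − (0.26) = 3.2 V.
2^12 = 4096 levels.
Step size = 3.2/4096 V = 0.781 mV.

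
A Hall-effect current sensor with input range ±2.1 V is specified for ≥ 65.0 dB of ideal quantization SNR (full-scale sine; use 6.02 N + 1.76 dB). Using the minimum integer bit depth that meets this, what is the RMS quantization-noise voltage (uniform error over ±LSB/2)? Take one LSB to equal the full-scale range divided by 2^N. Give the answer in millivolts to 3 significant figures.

0.592 mV

Span: 2.1 V − (-2.1 V) = 4.2 V.
N ≥ (65.0 − 1.76)/6.02 = 10.505 → N_min = 11.
One LSB is 4.2 V / 2048 = 2.0508 mV.
RMS noise = LSB/√12 = 0.592 mV.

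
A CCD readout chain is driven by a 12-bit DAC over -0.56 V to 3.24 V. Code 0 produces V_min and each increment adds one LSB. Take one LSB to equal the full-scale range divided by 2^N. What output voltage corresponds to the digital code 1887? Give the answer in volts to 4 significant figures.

1.191 V

Span: 3.24 V − (-0.56 V) = 3.8 V. LSB = 3.8 V / 2^12.
V_out = -0.56 + 1887 × (3.8/4096) V
      = -0.56 + 1.75063 = 1.19063 V.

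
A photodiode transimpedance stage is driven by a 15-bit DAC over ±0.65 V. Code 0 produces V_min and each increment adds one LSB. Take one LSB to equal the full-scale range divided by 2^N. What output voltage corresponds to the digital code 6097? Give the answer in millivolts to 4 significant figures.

Full-scale range = 0.65 V − (-0.65 V) = 1.3 V. LSB = 1.3 V / 2^15.
V_out = -0.65 + 6097 × (1.3/32768) V
      = -0.65 V + 0.241885 V = -0.408115 V.

-408.1 mV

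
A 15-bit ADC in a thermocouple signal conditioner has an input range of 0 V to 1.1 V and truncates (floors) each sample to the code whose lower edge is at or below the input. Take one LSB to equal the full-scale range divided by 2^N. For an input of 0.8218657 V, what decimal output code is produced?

Span = 1.1 V. LSB = 1.1 V / 2^15 ≈ 33.57 µV.
(V_in − V_min) × 2^15/range = (0.8218657 − (0)) × 32768/1.1 = 24482.632.
Floor → code = 24482.

24482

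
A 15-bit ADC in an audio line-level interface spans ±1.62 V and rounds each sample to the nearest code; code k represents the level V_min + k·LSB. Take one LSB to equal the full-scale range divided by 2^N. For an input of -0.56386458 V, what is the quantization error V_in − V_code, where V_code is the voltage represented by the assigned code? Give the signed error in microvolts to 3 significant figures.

Span: 1.62 V − (-1.62 V) = 3.24 V. LSB = 3.24 V / 2^15 ≈ 98.88 µV.
(-0.56386458 − (-1.62)) / LSB = 1.05613542 × 32768/3.24 = 10681.3103. Nearest integer: k = 10681.
V_code = V_min + k × range/2^15 = -1.62 + 10681 × 3.24/32768 = -0.56389526367 V.
Error = V_in − V_code = -0.56386458 − (-0.56389526367) = +30.7 µV.

+30.7 µV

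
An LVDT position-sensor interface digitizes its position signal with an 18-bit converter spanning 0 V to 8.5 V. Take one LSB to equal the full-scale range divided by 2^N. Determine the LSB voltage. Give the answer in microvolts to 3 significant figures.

Range is 8.5 V.
2^18 = 262144 levels.
One LSB is 8.5 V / 262144 = 32.4 µV.

32.4 µV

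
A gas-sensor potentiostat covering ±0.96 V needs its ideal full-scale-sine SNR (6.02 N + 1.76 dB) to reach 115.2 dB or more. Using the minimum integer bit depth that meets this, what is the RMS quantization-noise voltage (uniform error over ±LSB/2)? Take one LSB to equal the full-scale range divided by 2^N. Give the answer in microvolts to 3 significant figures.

1.06 µV

Range = 0.96 − (-0.96) = 1.92 V.
Required N = ⌈(115.2 − 1.76)/6.02⌉ = ⌈18.844⌉ = 19.
LSB = 1.92 V / 2^19 = 3.6621 µV.
V_rms = LSB/√12 = 1.06 µV.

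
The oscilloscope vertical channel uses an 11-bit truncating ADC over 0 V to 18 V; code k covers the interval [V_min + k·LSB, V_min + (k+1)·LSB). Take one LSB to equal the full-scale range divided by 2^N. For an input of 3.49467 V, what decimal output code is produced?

V_FS = 18 V. LSB = 18 V / 2^11 ≈ 8.789 mV.
V_in − V_min = 3.49467 − (0) = 3.49467 V.
Divide by LSB: 3.49467 × 2048/18 = 397.6158.
Truncating gives code 397.

397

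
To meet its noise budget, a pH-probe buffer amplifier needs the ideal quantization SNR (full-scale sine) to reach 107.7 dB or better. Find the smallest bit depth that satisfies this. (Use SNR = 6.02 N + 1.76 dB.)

18 bits

N ≥ (107.7 − 1.76)/6.02 = 17.598 → N_min = 18.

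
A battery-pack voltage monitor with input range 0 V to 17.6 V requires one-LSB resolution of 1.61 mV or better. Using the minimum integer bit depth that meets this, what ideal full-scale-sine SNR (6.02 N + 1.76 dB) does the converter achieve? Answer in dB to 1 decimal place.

86.0 dB

Full-scale range = 17.6 V.
Need 2^N ≥ 17.6 V / 1.61 mV = 10930 → N_min = 14.
SNR = 6.02 × 14 + 1.76 = 86.04 dB.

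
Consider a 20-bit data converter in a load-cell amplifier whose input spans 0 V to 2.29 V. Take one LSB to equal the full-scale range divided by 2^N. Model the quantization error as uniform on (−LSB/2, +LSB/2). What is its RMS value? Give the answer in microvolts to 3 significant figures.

0.630 µV

Span = 2.29 V.
One LSB is 2.29 V / 1048576 = 2.1839 µV.
V_rms = LSB/√12 = 2.1839 µV / √12 = 0.630 µV.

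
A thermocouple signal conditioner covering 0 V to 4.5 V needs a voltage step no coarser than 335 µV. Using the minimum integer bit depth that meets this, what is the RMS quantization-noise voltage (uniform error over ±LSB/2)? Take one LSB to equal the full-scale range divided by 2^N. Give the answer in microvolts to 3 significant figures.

V_FS = 4.5 V.
Need 2^N ≥ 4.5 V / 335 µV = 13430 → N_min = 14.
LSB = 4.5 V / 2^14 = 274.66 µV.
RMS noise = LSB/√12 = 79.3 µV.

79.3 µV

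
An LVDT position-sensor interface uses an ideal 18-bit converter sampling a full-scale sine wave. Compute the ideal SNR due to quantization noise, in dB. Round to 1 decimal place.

Ideal quantization SNR: 6.02 × 18 + 1.76 dB = 110.1 dB.

110.1 dB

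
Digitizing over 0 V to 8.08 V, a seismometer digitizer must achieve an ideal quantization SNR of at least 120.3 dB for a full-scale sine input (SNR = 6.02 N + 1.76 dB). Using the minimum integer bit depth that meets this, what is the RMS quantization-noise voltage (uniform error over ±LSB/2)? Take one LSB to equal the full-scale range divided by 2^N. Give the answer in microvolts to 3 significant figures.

2.22 µV

Full-scale range = 8.08 V.
Required N = ⌈(120.3 − 1.76)/6.02⌉ = ⌈19.691⌉ = 20.
One LSB is 8.08 V / 1048576 = 7.7057 µV.
σ_q = LSB/√12 = 7.7057 µV/3.4641 = 2.22 µV.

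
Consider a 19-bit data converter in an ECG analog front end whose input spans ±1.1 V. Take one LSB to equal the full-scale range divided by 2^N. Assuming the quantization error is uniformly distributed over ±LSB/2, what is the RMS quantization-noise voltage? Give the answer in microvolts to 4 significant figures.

Span: 1.1 V − (-1.1 V) = 2.2 V.
Step size = 2.2/524288 V = 4.19617 µV.
RMS of a uniform error over width LSB is LSB/√12 = 1.211 µV.

1.211 µV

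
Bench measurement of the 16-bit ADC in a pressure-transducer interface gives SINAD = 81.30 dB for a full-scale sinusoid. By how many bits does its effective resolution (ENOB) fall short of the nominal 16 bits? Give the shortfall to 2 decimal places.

2.79 bits

N_eff = (81.30 − 1.76)/6.02 = 13.2126 bits.
Shortfall = 16 − 13.2126 = 2.7874 bits.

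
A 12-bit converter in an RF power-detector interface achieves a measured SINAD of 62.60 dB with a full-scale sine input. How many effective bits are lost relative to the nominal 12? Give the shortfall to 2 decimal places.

Effective bits = (62.60 − 1.76)/6.02 = 10.1063.
12 − 10.1063 = 1.89 bits below nominal.

1.89 bits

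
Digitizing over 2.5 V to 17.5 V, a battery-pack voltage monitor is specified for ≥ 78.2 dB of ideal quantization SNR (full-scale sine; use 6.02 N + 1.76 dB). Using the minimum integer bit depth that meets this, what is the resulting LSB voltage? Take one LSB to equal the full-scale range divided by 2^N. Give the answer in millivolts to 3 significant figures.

1.83 mV

The full-scale span is 17.5 − (2.5) = 15 V.
Required N = ⌈(78.2 − 1.76)/6.02⌉ = ⌈12.698⌉ = 13.
LSB = 15 V / 2^13 = 1.83 mV.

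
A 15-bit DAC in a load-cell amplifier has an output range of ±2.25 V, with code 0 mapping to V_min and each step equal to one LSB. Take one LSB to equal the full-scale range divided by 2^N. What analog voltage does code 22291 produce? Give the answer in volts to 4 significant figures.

0.8112 V

Range = 2.25 − (-2.25) = 4.5 V. LSB = 4.5 V / 2^15.
Output = V_min + (22291/32768) × range = -2.25 + 0.680267 × 4.5 V
      = -2.25 V + 3.06120 V = 0.811203 V.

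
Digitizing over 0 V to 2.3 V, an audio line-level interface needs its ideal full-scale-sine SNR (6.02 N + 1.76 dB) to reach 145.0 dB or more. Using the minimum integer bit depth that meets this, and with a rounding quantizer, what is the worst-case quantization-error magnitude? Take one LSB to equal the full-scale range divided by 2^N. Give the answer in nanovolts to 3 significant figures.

68.5 nV

Full-scale range = 2.3 V.
N ≥ (145.0 − 1.76)/6.02 = 23.794 → N_min = 24.
LSB = 2.3 V / 2^24 = 137.09 nV.
Half an LSB is 68.5 nV.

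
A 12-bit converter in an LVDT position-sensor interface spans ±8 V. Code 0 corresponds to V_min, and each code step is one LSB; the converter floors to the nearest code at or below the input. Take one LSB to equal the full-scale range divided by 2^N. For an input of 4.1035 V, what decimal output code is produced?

Range = 8 − (-8) = 16 V. LSB = 16 V / 2^12 ≈ 3.906 mV.
(V_in − V_min) × 2^12/range = (4.1035 − (-8)) × 4096/16 = 3098.496.
Floor → code = 3098.

3098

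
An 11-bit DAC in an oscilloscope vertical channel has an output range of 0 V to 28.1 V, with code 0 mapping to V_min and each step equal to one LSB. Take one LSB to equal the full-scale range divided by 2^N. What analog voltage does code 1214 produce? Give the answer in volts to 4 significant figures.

V_FS = 28.1 V. LSB = 28.1 V / 2^11.
Output = V_min + (1214/2048) × range = 0 + 0.592773 × 28.1 V
      = 0 V + 16.6569 V = 16.6569 V.

16.66 V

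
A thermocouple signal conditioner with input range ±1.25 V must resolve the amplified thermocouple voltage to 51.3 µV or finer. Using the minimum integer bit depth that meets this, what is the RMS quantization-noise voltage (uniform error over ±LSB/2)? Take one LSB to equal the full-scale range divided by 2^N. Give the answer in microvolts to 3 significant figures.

Span: 1.25 V − (-1.25 V) = 2.5 V.
Need 2^N ≥ 2.5 V / 51.3 µV = 48730 → N_min = 16.
Step size = 2.5/65536 V = 38.147 µV.
V_rms = LSB/√12 = 11.0 µV.

11.0 µV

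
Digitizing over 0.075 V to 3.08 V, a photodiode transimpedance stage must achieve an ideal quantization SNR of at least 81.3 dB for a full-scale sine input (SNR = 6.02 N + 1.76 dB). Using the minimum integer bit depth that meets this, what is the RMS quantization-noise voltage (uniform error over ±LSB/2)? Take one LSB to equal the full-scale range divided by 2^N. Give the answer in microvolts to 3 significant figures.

Span: 3.08 V − (0.075 V) = 3.005 V.
Required N = ⌈(81.3 − 1.76)/6.02⌉ = ⌈13.213⌉ = 14.
Step size = 3.005/16384 V = 183.41 µV.
V_rms = LSB/√12 = 52.9 µV.

52.9 µV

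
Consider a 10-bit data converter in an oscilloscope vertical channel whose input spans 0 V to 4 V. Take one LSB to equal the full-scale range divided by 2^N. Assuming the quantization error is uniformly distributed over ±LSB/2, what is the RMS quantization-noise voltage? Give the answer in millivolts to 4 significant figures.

1.128 mV

V_FS = 4 V.
LSB = 4 V ÷ 2^10 = 4/1024 V = 3.90625 mV.
V_rms = LSB/√12 = 3.90625 mV / √12 = 1.128 mV.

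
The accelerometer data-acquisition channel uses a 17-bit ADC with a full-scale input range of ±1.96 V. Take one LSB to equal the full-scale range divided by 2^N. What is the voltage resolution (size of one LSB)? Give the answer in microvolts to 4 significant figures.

Span: 1.96 V − (-1.96 V) = 3.92 V.
Number of codes = 2^17 = 131072.
LSB = 3.92 V ÷ 2^17 = 3.92/131072 V = 29.91 µV.

29.91 µV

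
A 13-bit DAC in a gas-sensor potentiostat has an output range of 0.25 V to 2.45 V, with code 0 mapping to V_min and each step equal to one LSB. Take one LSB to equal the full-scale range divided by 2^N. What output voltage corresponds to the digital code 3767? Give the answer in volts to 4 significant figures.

1.262 V

Span: 2.45 V − (0.25 V) = 2.2 V. LSB = 2.2 V / 2^13.
V_out = V_min + code × LSB = 0.25 V + 3767 × 2.2 V / 8192
      = 0.25 + 1.01165 = 1.26165 V.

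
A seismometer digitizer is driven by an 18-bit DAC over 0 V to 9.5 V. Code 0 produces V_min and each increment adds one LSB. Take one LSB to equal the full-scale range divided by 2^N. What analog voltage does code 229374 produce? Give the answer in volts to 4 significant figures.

V_FS = 9.5 V. LSB = 9.5 V / 2^18.
Output = V_min + (229374/262144) × range = 0 + 0.874992 × 9.5 V
      = 0 + 8.31243 = 8.31243 V.

8.312 V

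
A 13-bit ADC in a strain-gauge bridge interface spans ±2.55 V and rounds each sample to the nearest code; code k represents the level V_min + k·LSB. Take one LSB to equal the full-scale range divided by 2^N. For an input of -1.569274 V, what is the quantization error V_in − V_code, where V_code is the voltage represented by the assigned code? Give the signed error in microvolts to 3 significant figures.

+196 µV

Span: 2.55 V − (-2.55 V) = 5.1 V. LSB = 5.1 V / 2^13 ≈ 0.6226 mV.
(-1.569274 − (-2.55)) / LSB = 0.980726 × 8192/5.1 = 1575.3152. Nearest integer: k = 1575.
V_code = -2.55 + (1575/8192) × 5.1 = -1.569470215 V.
V_in − V_code = -1.569274 − (-1.569470215) = +196 µV.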